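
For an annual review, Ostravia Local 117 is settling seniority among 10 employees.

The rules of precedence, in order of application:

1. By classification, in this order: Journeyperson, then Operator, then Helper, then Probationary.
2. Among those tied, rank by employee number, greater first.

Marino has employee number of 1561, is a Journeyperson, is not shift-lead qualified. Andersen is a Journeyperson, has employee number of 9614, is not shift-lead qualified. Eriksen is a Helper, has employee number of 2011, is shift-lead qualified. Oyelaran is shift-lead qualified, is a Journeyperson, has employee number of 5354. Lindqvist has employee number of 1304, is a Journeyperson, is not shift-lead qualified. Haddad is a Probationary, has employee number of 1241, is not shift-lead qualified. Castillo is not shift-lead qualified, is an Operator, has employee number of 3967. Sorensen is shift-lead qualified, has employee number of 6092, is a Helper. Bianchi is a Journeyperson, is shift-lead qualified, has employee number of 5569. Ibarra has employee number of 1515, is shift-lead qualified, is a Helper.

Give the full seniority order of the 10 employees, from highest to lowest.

Andersen, Bianchi, Oyelaran, Marino, Lindqvist, Castillo, Sorensen, Eriksen, Ibarra, Haddad

By classification: Andersen, Bianchi, Oyelaran, Marino and Lindqvist (Journeyperson); then Castillo (Operator); then Sorensen, Eriksen and Ibarra (Helper); then Haddad (Probationary).
Among Andersen, Bianchi, Oyelaran, Marino and Lindqvist, by employee number (higher first): Andersen (9614) before Bianchi (5569) before Oyelaran (5354) before Marino (1561) before Lindqvist (1304).
Among Sorensen, Eriksen and Ibarra, by employee number (higher first): Sorensen (6092) before Eriksen (2011) before Ibarra (1515).
Full order: Andersen, Bianchi, Oyelaran, Marino, Lindqvist, Castillo, Sorensen, Eriksen, Ibarra, Haddad.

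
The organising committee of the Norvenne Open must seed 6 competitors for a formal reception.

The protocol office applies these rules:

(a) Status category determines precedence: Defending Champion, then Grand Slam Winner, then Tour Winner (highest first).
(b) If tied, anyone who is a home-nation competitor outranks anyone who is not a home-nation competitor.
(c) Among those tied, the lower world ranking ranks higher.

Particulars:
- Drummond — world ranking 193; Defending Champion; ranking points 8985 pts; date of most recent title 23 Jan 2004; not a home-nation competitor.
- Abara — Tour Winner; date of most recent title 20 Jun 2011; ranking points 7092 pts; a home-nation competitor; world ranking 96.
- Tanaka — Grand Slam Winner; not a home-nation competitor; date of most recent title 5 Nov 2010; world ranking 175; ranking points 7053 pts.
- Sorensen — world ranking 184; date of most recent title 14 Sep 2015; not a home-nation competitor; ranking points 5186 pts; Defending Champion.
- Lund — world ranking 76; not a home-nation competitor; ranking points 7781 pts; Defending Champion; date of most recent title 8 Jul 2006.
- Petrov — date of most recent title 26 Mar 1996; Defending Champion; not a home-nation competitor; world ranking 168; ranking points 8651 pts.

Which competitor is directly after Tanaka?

Abara

By status category: Lund, Petrov, Sorensen and Drummond (Defending Champion); then Tanaka (Grand Slam Winner); then Abara (Tour Winner).
Lund, Petrov, Sorensen and Drummond are each not a home-nation competitor, so the next rule applies.
Among Lund, Petrov, Sorensen and Drummond, by world ranking (lower first): Lund (76) before Petrov (168) before Sorensen (184) before Drummond (193).
Order: Lund, Petrov, Sorensen, Drummond, Tanaka, Abara.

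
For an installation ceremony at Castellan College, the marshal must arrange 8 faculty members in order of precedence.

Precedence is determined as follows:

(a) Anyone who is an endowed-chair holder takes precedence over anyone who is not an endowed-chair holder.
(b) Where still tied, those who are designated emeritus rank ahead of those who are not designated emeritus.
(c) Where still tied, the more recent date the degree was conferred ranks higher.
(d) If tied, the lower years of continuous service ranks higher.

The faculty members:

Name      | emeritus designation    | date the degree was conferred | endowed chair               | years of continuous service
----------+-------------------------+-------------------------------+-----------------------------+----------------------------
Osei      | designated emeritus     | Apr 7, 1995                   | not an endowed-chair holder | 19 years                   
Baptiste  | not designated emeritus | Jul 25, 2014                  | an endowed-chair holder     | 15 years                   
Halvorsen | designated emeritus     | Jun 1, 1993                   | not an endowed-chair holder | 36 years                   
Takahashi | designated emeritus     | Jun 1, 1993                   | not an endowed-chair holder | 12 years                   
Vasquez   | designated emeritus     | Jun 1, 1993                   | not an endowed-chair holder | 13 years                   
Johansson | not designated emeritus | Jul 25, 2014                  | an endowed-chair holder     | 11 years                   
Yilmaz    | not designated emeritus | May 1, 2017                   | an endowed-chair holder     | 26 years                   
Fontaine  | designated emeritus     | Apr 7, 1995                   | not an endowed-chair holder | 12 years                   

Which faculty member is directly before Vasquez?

Takahashi

By the first rule: Yilmaz, Johansson and Baptiste (each an endowed-chair holder); then Fontaine, Osei, Takahashi, Vasquez and Halvorsen (each not an endowed-chair holder).
Yilmaz, Johansson and Baptiste are each not designated emeritus, so the next rule applies.
Among Yilmaz, Johansson and Baptiste, by date the degree was conferred (later first): Yilmaz (May 1, 2017) before Johansson and Baptiste (Jul 25, 2014).
Among Johansson and Baptiste, by years of continuous service (lower first): Johansson (11 years) before Baptiste (15 years).
Fontaine, Osei, Takahashi, Vasquez and Halvorsen are each designated emeritus, so the next rule applies.
Among Fontaine, Osei, Takahashi, Vasquez and Halvorsen, by date the degree was conferred (later first): Fontaine and Osei (Apr 7, 1995) before Takahashi, Vasquez and Halvorsen (Jun 1, 1993).
Among Fontaine and Osei, by years of continuous service (lower first): Fontaine (12 years) before Osei (19 years).
Among Takahashi, Vasquez and Halvorsen, by years of continuous service (lower first): Takahashi (12 years) before Vasquez (13 years) before Halvorsen (36 years).
Order: Yilmaz, Johansson, Baptiste, Fontaine, Osei, Takahashi, Vasquez, Halvorsen.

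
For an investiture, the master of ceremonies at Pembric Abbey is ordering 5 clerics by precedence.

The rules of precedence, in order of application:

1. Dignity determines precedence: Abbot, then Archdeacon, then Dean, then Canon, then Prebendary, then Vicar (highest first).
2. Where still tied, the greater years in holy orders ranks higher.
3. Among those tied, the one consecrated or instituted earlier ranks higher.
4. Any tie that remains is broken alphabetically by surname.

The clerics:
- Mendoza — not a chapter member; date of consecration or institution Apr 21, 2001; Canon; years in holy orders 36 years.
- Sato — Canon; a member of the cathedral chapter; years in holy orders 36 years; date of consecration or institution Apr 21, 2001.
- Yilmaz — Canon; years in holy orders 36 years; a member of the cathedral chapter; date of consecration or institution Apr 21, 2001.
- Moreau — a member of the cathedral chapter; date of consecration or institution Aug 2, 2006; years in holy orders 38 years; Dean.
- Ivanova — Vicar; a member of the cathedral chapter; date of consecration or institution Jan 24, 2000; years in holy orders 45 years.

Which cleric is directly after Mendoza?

Sato

By dignity: Moreau (Dean); then Mendoza, Sato and Yilmaz (Canon); then Ivanova (Vicar).
Mendoza, Sato and Yilmaz all have years in holy orders 36 years, so the next rule applies.
Mendoza, Sato and Yilmaz all have date of consecration or institution Apr 21, 2001, so the next rule applies.
Among Mendoza, Sato and Yilmaz, alphabetically by surname: Mendoza before Sato before Yilmaz.
Order: Moreau, Mendoza, Sato, Yilmaz, Ivanova.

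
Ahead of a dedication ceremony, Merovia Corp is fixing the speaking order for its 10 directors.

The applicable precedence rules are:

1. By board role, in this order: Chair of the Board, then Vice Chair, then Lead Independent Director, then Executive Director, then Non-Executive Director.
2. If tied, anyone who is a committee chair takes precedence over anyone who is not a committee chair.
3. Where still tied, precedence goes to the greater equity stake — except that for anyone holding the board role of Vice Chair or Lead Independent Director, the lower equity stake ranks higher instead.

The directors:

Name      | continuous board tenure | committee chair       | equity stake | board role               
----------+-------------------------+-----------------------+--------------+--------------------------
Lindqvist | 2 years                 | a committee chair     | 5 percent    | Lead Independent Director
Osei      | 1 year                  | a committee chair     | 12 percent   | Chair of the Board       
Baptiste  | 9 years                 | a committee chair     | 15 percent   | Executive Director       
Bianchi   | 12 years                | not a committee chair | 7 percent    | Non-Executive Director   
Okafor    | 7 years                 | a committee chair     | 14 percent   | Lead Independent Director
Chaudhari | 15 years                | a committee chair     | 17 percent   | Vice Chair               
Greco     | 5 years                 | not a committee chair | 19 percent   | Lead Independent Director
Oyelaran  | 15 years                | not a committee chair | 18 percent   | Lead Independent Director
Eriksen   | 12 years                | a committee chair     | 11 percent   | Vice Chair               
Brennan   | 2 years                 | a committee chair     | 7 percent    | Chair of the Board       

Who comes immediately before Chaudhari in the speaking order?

Eriksen

By board role: Osei and Brennan (Chair of the Board); then Eriksen and Chaudhari (Vice Chair); then Lindqvist, Okafor, Oyelaran and Greco (Lead Independent Director); then Baptiste (Executive Director); then Bianchi (Non-Executive Director).
Osei and Brennan are each a committee chair, so the next rule applies.
Among Osei and Brennan, by equity stake (higher first): Osei (12 percent) before Brennan (7 percent).
Eriksen and Chaudhari are each a committee chair, so the next rule applies.
Among Eriksen and Chaudhari, by equity stake (lower first) (reversed rule for this group): Eriksen (11 percent) before Chaudhari (17 percent).
Among Lindqvist, Okafor, Oyelaran and Greco, a committee chair before not a committee chair: Lindqvist and Okafor (a committee chair) before Oyelaran and Greco (not a committee chair).
Among Lindqvist and Okafor, by equity stake (lower first) (reversed rule for this group): Lindqvist (5 percent) before Okafor (14 percent).
Among Oyelaran and Greco, by equity stake (lower first) (reversed rule for this group): Oyelaran (18 percent) before Greco (19 percent).
Order: Osei, Brennan, Eriksen, Chaudhari, Lindqvist, Okafor, Oyelaran, Greco, Baptiste, Bianchi.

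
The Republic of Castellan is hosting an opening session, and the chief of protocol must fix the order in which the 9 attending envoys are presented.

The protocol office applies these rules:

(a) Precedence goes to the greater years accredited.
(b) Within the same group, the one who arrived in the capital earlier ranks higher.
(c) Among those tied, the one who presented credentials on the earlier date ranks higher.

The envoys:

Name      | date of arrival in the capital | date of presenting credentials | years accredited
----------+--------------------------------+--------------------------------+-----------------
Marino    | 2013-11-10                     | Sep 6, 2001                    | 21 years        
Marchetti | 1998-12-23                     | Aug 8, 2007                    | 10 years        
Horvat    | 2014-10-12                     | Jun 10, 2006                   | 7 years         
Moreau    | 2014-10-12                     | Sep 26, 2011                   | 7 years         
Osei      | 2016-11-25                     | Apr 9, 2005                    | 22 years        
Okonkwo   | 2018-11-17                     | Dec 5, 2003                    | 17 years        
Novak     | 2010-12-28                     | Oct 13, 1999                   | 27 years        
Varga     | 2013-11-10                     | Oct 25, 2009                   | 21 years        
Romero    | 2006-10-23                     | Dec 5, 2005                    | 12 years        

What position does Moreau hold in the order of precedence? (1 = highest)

9

By years accredited (higher first): Novak (27 years); then Osei (22 years); then Marino and Varga (both 21 years); then Okonkwo (17 years); then Romero (12 years); then Marchetti (10 years); then Horvat and Moreau (both 7 years).
Marino and Varga both have date of arrival in the capital 2013-11-10, so the next rule applies.
Among Marino and Varga, by date of presenting credentials (earlier first): Marino (Sep 6, 2001) before Varga (Oct 25, 2009).
Horvat and Moreau both have date of arrival in the capital 2014-10-12, so the next rule applies.
Among Horvat and Moreau, by date of presenting credentials (earlier first): Horvat (Jun 10, 2006) before Moreau (Sep 26, 2011).
Order: Novak, Osei, Marino, Varga, Okonkwo, Romero, Marchetti, Horvat, Moreau. So position 9.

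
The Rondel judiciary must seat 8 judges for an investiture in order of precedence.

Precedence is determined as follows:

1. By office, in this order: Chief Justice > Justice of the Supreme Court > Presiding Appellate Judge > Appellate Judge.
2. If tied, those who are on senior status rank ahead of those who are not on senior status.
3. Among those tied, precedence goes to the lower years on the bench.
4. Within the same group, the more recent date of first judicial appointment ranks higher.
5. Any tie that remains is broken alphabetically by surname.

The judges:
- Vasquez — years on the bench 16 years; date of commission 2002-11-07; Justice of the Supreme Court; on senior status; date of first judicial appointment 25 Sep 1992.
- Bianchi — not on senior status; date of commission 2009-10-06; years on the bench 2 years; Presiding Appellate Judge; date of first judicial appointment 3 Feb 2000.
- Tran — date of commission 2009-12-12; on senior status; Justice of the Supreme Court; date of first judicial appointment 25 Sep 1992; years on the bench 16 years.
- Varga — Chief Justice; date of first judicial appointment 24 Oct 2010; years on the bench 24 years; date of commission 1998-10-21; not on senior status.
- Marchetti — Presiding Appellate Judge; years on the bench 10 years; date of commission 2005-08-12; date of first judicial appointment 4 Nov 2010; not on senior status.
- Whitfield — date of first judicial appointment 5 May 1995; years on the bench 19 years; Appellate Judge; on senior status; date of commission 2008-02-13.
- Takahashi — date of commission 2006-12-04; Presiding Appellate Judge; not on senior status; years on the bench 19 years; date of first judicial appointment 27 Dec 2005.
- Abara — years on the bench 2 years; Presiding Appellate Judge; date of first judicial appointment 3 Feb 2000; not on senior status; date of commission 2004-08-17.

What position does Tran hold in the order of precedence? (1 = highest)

By office: Varga (Chief Justice); then Tran and Vasquez (Justice of the Supreme Court); then Abara, Bianchi, Marchetti and Takahashi (Presiding Appellate Judge); then Whitfield (Appellate Judge).
Tran and Vasquez are each on senior status, so the next rule applies.
Tran and Vasquez both have years on the bench 16 years, so the next rule applies.
Tran and Vasquez both have date of first judicial appointment 25 Sep 1992, so the next rule applies.
Among Tran and Vasquez, alphabetically by surname: Tran before Vasquez.
Abara, Bianchi, Marchetti and Takahashi are each not on senior status, so the next rule applies.
Among Abara, Bianchi, Marchetti and Takahashi, by years on the bench (lower first): Abara and Bianchi (2 years) before Marchetti (10 years) before Takahashi (19 years).
Abara and Bianchi both have date of first judicial appointment 3 Feb 2000, so the next rule applies.
Among Abara and Bianchi, alphabetically by surname: Abara before Bianchi.
Order: Varga, Tran, Vasquez, Abara, Bianchi, Marchetti, Takahashi, Whitfield. So position 2.

2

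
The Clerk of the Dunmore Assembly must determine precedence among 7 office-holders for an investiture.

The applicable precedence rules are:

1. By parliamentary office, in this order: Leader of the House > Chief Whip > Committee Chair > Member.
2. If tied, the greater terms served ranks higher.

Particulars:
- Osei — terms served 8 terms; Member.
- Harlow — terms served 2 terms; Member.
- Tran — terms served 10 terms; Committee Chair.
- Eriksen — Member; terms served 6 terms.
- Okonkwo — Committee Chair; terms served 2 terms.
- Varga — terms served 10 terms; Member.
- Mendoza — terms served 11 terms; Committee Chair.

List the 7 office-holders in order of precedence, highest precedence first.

By parliamentary office: Mendoza, Tran and Okonkwo (Committee Chair); then Varga, Osei, Eriksen and Harlow (Member).
Among Mendoza, Tran and Okonkwo, by terms served (higher first): Mendoza (11 terms) before Tran (10 terms) before Okonkwo (2 terms).
Among Varga, Osei, Eriksen and Harlow, by terms served (higher first): Varga (10 terms) before Osei (8 terms) before Eriksen (6 terms) before Harlow (2 terms).
Full order: Mendoza, Tran, Okonkwo, Varga, Osei, Eriksen, Harlow.

Mendoza, Tran, Okonkwo, Varga, Osei, Eriksen, Harlow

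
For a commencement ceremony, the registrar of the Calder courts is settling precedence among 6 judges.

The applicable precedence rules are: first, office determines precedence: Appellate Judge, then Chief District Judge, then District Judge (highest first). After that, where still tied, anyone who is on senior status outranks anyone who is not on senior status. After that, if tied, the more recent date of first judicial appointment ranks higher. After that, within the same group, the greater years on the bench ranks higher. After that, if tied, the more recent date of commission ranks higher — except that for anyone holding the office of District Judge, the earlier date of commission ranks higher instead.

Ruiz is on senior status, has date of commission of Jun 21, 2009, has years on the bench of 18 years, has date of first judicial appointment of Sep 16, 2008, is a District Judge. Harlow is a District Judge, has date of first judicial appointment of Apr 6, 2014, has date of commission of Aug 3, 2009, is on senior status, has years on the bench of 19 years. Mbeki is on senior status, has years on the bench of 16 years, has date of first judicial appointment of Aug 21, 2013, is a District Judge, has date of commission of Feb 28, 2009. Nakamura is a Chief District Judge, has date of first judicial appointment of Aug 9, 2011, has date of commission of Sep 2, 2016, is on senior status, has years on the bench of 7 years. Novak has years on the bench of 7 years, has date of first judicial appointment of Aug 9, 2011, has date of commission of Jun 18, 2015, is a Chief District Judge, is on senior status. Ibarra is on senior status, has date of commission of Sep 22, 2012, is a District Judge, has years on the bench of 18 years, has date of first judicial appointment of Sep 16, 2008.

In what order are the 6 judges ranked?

Nakamura, Novak, Harlow, Mbeki, Ruiz, Ibarra

By office: Nakamura and Novak (Chief District Judge); then Harlow, Mbeki, Ruiz and Ibarra (District Judge).
Nakamura and Novak are each on senior status, so the next rule applies.
Nakamura and Novak both have date of first judicial appointment Aug 9, 2011, so the next rule applies.
Nakamura and Novak both have years on the bench 7 years, so the next rule applies.
Among Nakamura and Novak, by date of commission (later first): Nakamura (Sep 2, 2016) before Novak (Jun 18, 2015).
Harlow, Mbeki, Ruiz and Ibarra are each on senior status, so the next rule applies.
Among Harlow, Mbeki, Ruiz and Ibarra, by date of first judicial appointment (later first): Harlow (Apr 6, 2014) before Mbeki (Aug 21, 2013) before Ruiz and Ibarra (Sep 16, 2008).
Ruiz and Ibarra both have years on the bench 18 years, so the next rule applies.
Among Ruiz and Ibarra, by date of commission (earlier first) (reversed rule for this group): Ruiz (Jun 21, 2009) before Ibarra (Sep 22, 2012).
Full order: Nakamura, Novak, Harlow, Mbeki, Ruiz, Ibarra.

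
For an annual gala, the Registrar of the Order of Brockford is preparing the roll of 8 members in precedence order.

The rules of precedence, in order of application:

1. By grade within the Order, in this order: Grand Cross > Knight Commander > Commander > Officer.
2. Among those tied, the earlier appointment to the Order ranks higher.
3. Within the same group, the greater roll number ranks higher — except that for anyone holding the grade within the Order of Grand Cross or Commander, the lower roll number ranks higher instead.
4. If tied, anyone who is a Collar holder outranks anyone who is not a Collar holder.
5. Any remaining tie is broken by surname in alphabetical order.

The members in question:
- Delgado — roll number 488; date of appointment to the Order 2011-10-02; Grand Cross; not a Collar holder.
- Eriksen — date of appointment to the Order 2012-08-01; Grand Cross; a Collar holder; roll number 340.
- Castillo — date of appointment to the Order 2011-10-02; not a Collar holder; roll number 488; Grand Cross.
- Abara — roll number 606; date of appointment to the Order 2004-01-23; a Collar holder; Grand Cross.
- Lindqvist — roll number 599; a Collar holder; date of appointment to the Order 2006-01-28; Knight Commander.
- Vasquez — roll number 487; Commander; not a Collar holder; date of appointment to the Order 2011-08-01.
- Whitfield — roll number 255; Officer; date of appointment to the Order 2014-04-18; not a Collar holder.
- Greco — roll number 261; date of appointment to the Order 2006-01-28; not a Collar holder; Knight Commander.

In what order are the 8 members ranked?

By grade within the Order: Abara, Castillo, Delgado and Eriksen (Grand Cross); then Lindqvist and Greco (Knight Commander); then Vasquez (Commander); then Whitfield (Officer).
Among Abara, Castillo, Delgado and Eriksen, by date of appointment to the Order (earlier first): Abara (2004-01-23) before Castillo and Delgado (2011-10-02) before Eriksen (2012-08-01).
Castillo and Delgado both have roll number 488, so the next rule applies.
Castillo and Delgado are each not a Collar holder, so the next rule applies.
Among Castillo and Delgado, alphabetically by surname: Castillo before Delgado.
Lindqvist and Greco both have date of appointment to the Order 2006-01-28, so the next rule applies.
Among Lindqvist and Greco, by roll number (higher first): Lindqvist (599) before Greco (261).
Full order: Abara, Castillo, Delgado, Eriksen, Lindqvist, Greco, Vasquez, Whitfield.

Abara, Castillo, Delgado, Eriksen, Lindqvist, Greco, Vasquez, Whitfield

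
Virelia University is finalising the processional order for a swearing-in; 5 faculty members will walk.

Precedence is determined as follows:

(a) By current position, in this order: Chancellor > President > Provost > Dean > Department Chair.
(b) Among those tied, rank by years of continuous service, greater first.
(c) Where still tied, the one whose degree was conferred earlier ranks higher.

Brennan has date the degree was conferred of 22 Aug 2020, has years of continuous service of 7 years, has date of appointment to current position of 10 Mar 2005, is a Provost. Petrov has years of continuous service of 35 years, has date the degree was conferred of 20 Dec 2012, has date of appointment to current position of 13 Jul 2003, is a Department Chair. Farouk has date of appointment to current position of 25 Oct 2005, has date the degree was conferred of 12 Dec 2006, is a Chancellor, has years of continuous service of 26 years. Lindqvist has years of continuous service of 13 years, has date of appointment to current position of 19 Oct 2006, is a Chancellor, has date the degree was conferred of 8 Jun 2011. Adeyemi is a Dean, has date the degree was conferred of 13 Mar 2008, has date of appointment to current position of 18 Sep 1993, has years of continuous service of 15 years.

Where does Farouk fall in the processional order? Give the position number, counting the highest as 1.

1

By current position: Farouk and Lindqvist (Chancellor); then Brennan (Provost); then Adeyemi (Dean); then Petrov (Department Chair).
Among Farouk and Lindqvist, by years of continuous service (higher first): Farouk (26 years) before Lindqvist (13 years).
Order: Farouk, Lindqvist, Brennan, Adeyemi, Petrov. So position 1.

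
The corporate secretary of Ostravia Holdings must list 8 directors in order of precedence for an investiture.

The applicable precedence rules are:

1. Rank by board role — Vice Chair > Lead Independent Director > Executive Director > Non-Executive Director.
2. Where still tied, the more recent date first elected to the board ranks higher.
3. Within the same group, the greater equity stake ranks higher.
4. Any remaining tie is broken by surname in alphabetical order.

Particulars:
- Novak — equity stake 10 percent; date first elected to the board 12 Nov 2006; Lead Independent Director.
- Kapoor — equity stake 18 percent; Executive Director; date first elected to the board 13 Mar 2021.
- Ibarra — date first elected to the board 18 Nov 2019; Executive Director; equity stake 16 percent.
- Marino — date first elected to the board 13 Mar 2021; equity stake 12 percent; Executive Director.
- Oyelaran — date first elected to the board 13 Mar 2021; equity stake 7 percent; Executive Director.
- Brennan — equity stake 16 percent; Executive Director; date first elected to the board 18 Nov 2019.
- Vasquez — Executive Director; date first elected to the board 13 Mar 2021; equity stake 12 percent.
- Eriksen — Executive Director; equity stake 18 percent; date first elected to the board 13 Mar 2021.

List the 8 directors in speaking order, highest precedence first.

By board role: Novak (Lead Independent Director); then Eriksen, Kapoor, Marino, Vasquez, Oyelaran, Brennan and Ibarra (Executive Director).
Among Eriksen, Kapoor, Marino, Vasquez, Oyelaran, Brennan and Ibarra, by date first elected to the board (later first): Eriksen, Kapoor, Marino, Vasquez and Oyelaran (13 Mar 2021) before Brennan and Ibarra (18 Nov 2019).
Among Eriksen, Kapoor, Marino, Vasquez and Oyelaran, by equity stake (higher first): Eriksen and Kapoor (18 percent) before Marino and Vasquez (12 percent) before Oyelaran (7 percent).
Among Eriksen and Kapoor, alphabetically by surname: Eriksen before Kapoor.
Among Marino and Vasquez, alphabetically by surname: Marino before Vasquez.
Brennan and Ibarra both have equity stake 16 percent, so the next rule applies.
Among Brennan and Ibarra, alphabetically by surname: Brennan before Ibarra.
Full order: Novak, Eriksen, Kapoor, Marino, Vasquez, Oyelaran, Brennan, Ibarra.

Novak, Eriksen, Kapoor, Marino, Vasquez, Oyelaran, Brennan, Ibarra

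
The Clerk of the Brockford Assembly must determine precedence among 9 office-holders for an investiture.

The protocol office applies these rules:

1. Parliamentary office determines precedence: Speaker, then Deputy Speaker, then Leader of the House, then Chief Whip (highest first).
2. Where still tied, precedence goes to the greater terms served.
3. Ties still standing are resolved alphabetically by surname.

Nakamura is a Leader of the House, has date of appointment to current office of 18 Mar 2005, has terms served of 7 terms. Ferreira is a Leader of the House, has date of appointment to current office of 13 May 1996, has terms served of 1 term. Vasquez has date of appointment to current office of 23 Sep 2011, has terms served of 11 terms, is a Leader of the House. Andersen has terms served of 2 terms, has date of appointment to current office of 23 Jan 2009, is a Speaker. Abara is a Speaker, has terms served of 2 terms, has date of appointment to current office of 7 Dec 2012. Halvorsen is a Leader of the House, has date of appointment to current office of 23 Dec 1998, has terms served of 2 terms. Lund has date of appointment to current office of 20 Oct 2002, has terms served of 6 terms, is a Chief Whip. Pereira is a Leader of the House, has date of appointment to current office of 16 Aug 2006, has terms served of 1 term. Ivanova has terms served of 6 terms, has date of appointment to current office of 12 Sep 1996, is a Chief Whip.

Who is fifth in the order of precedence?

Halvorsen

By parliamentary office: Abara and Andersen (Speaker); then Vasquez, Nakamura, Halvorsen, Ferreira and Pereira (Leader of the House); then Ivanova and Lund (Chief Whip).
Abara and Andersen both have terms served 2 terms, so the next rule applies.
Among Abara and Andersen, alphabetically by surname: Abara before Andersen.
Among Vasquez, Nakamura, Halvorsen, Ferreira and Pereira, by terms served (higher first): Vasquez (11 terms) before Nakamura (7 terms) before Halvorsen (2 terms) before Ferreira and Pereira (1 term).
Among Ferreira and Pereira, alphabetically by surname: Ferreira before Pereira.
Ivanova and Lund both have terms served 6 terms, so the next rule applies.
Among Ivanova and Lund, alphabetically by surname: Ivanova before Lund.
Order: Abara, Andersen, Vasquez, Nakamura, Halvorsen, Ferreira, Pereira, Ivanova, Lund.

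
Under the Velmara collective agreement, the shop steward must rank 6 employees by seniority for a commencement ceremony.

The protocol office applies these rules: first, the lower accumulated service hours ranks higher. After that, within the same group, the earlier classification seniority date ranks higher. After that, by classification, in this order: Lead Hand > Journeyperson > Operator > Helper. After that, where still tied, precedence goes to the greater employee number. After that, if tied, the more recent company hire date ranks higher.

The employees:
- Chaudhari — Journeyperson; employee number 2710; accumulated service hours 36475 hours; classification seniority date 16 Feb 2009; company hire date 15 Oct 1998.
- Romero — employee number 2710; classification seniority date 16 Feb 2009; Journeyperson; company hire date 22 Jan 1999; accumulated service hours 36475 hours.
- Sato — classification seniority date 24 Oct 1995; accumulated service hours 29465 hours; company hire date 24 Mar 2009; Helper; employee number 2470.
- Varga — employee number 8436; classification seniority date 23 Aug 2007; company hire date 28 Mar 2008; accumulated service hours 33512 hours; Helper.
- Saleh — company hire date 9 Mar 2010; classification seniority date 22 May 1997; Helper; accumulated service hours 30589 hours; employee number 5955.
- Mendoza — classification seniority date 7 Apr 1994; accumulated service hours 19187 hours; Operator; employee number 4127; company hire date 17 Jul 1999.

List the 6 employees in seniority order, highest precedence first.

By accumulated service hours (lower first): Mendoza (19187 hours); then Sato (29465 hours); then Saleh (30589 hours); then Varga (33512 hours); then Romero and Chaudhari (both 36475 hours).
Romero and Chaudhari both have classification seniority date 16 Feb 2009, so the next rule applies.
Romero and Chaudhari are each Journeyperson, so the next rule applies.
Romero and Chaudhari both have employee number 2710, so the next rule applies.
Among Romero and Chaudhari, by company hire date (later first): Romero (22 Jan 1999) before Chaudhari (15 Oct 1998).
Full order: Mendoza, Sato, Saleh, Varga, Romero, Chaudhari.

Mendoza, Sato, Saleh, Varga, Romero, Chaudhari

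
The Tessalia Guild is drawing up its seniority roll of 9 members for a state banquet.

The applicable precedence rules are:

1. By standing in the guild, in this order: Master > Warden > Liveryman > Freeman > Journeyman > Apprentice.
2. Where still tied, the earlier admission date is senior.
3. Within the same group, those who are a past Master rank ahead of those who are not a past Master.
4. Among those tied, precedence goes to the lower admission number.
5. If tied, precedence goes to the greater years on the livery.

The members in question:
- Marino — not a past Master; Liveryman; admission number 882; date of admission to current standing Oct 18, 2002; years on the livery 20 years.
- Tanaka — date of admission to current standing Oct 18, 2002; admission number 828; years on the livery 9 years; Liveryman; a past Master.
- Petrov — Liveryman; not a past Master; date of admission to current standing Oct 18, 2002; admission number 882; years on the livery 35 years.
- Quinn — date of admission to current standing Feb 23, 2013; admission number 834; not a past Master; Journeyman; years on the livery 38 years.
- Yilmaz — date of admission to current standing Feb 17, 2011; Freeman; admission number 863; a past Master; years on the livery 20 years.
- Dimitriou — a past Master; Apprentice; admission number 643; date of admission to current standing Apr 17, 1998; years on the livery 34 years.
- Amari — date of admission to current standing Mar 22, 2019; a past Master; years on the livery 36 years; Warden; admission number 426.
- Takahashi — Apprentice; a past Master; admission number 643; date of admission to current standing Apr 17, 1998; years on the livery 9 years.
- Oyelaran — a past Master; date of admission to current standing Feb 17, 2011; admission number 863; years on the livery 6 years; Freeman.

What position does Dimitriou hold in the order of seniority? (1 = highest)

8

By standing in the guild: Amari (Warden); then Tanaka, Petrov and Marino (Liveryman); then Yilmaz and Oyelaran (Freeman); then Quinn (Journeyman); then Dimitriou and Takahashi (Apprentice).
Tanaka, Petrov and Marino all have date of admission to current standing Oct 18, 2002, so the next rule applies.
Among Tanaka, Petrov and Marino, a past Master before not a past Master: Tanaka (a past Master) before Petrov and Marino (not a past Master).
Petrov and Marino both have admission number 882, so the next rule applies.
Among Petrov and Marino, by years on the livery (higher first): Petrov (35 years) before Marino (20 years).
Yilmaz and Oyelaran both have date of admission to current standing Feb 17, 2011, so the next rule applies.
Yilmaz and Oyelaran are each a past Master, so the next rule applies.
Yilmaz and Oyelaran both have admission number 863, so the next rule applies.
Among Yilmaz and Oyelaran, by years on the livery (higher first): Yilmaz (20 years) before Oyelaran (6 years).
Dimitriou and Takahashi both have date of admission to current standing Apr 17, 1998, so the next rule applies.
Dimitriou and Takahashi are each a past Master, so the next rule applies.
Dimitriou and Takahashi both have admission number 643, so the next rule applies.
Among Dimitriou and Takahashi, by years on the livery (higher first): Dimitriou (34 years) before Takahashi (9 years).
Order: Amari, Tanaka, Petrov, Marino, Yilmaz, Oyelaran, Quinn, Dimitriou, Takahashi. So position 8.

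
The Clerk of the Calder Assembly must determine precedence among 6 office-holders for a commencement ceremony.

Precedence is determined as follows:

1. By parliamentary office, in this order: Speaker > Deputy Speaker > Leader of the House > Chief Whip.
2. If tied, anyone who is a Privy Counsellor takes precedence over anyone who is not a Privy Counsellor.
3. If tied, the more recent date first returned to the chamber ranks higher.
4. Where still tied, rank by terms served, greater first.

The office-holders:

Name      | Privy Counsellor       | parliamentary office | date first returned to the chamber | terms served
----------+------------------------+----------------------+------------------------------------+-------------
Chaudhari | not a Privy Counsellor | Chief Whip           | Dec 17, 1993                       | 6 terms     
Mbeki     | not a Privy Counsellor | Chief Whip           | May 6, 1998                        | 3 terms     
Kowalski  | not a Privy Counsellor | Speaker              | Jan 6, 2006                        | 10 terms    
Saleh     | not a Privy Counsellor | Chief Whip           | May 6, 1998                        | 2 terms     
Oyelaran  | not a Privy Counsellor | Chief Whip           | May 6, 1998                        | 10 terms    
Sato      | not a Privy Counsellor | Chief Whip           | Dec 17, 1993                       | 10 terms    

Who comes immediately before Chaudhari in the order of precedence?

Sato

By parliamentary office: Kowalski (Speaker); then Oyelaran, Mbeki, Saleh, Sato and Chaudhari (Chief Whip).
Oyelaran, Mbeki, Saleh, Sato and Chaudhari are each not a Privy Counsellor, so the next rule applies.
Among Oyelaran, Mbeki, Saleh, Sato and Chaudhari, by date first returned to the chamber (later first): Oyelaran, Mbeki and Saleh (May 6, 1998) before Sato and Chaudhari (Dec 17, 1993).
Among Oyelaran, Mbeki and Saleh, by terms served (higher first): Oyelaran (10 terms) before Mbeki (3 terms) before Saleh (2 terms).
Among Sato and Chaudhari, by terms served (higher first): Sato (10 terms) before Chaudhari (6 terms).
Order: Kowalski, Oyelaran, Mbeki, Saleh, Sato, Chaudhari.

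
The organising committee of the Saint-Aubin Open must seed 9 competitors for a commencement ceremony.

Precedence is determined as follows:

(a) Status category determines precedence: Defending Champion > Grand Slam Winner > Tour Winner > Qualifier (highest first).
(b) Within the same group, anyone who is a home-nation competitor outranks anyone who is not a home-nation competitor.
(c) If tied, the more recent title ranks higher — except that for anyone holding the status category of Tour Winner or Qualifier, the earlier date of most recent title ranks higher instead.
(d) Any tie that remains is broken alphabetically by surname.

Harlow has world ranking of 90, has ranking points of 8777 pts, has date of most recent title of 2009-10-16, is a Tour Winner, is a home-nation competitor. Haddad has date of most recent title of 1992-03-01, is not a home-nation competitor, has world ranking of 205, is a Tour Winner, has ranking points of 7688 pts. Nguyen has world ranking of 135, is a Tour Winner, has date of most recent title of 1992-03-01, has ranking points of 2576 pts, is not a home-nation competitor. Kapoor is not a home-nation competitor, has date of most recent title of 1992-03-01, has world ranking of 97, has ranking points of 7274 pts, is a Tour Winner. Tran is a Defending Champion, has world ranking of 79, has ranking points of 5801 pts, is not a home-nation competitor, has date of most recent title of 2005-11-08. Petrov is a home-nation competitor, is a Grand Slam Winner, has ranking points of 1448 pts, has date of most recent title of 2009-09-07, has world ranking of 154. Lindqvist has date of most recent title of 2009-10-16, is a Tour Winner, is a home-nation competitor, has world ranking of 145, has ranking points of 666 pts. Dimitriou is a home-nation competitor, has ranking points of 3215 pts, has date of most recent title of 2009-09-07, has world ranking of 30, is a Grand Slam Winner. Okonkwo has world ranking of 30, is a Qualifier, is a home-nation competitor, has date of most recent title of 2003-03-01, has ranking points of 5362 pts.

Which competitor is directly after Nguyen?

By status category: Tran (Defending Champion); then Dimitriou and Petrov (Grand Slam Winner); then Harlow, Lindqvist, Haddad, Kapoor and Nguyen (Tour Winner); then Okonkwo (Qualifier).
Dimitriou and Petrov are each a home-nation competitor, so the next rule applies.
Dimitriou and Petrov both have date of most recent title 2009-09-07, so the next rule applies.
Among Dimitriou and Petrov, alphabetically by surname: Dimitriou before Petrov.
Among Harlow, Lindqvist, Haddad, Kapoor and Nguyen, a home-nation competitor before not a home-nation competitor: Harlow and Lindqvist (a home-nation competitor) before Haddad, Kapoor and Nguyen (not a home-nation competitor).
Harlow and Lindqvist both have date of most recent title 2009-10-16, so the next rule applies.
Among Harlow and Lindqvist, alphabetically by surname: Harlow before Lindqvist.
Haddad, Kapoor and Nguyen all have date of most recent title 1992-03-01, so the next rule applies.
Among Haddad, Kapoor and Nguyen, alphabetically by surname: Haddad before Kapoor before Nguyen.
Order: Tran, Dimitriou, Petrov, Harlow, Lindqvist, Haddad, Kapoor, Nguyen, Okonkwo.

Okonkwo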